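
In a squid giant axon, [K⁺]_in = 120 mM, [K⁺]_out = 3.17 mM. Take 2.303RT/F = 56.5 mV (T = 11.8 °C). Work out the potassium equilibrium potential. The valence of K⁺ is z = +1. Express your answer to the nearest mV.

-89 mV

E = (56.5/z) · log₁₀([K⁺]_out/[K⁺]_in) with z = +1.
= (56.5/1) · log₁₀(3.17/120) = 56.50 · log₁₀(0.02642)
= 56.50 · (-1.5781) = -89.16 mV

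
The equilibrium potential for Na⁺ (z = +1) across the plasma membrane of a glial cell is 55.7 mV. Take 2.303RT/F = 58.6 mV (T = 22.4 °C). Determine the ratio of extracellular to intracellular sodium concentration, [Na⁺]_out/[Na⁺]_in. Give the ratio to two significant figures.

log₁₀([out]/[in]) = E·z/(58.6) = 55.7 × 1 / 58.6 = 0.9505
[out]/[in] = 10^(0.9505) = 8.923

8.9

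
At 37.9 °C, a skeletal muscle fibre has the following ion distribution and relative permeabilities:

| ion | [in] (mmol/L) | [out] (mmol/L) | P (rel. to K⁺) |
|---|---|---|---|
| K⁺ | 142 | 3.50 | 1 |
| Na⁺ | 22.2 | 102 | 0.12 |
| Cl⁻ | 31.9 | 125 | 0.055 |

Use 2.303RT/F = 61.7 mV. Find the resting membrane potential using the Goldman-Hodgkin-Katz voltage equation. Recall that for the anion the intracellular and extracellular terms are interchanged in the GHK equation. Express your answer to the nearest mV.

-58 mV

Vm = 61.7 · log₁₀[(Σ P·[cation]ₒ + Σ P·[anion]ᵢ) / (Σ P·[cation]ᵢ + Σ P·[anion]ₒ)]
Numerator = 1×3.50 + 0.12×102 + 0.055×31.9 = 17.49
Denominator = 1×142 + 0.12×22.2 + 0.055×125 = 151.5
Vm = 61.7 · log₁₀(0.11545) = 61.7 × (-0.9376) = -57.85 mV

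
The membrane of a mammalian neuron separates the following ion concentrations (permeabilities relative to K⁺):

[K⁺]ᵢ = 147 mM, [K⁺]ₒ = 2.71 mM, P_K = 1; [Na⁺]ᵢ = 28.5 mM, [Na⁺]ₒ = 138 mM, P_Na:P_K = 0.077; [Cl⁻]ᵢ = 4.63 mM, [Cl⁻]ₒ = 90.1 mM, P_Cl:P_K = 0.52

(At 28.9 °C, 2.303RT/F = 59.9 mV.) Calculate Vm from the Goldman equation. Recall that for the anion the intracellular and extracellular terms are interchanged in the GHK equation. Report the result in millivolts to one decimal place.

-65.6 mV

Vm = 59.9 · log₁₀[(Σ P·[cation]ₒ + Σ P·[anion]ᵢ) / (Σ P·[cation]ᵢ + Σ P·[anion]ₒ)]
Numerator = 1×2.71 + 0.077×138 + 0.52×4.63 = 15.74
Denominator = 1×147 + 0.077×28.5 + 0.52×90.1 = 196
Vm = 59.9 · log₁₀(0.080305) = 59.9 × (-1.0953) = -65.61 mV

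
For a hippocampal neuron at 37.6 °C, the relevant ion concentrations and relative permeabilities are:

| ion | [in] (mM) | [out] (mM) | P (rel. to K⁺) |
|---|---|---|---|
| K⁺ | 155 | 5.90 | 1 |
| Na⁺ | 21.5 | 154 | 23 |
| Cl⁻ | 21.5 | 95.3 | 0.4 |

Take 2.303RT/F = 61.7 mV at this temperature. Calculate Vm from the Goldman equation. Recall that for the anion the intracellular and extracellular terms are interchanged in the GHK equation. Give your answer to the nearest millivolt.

44 mV

Vm = 61.7 · log₁₀[(Σ P·[cation]ₒ + Σ P·[anion]ᵢ) / (Σ P·[cation]ᵢ + Σ P·[anion]ₒ)]
Numerator = 1×5.90 + 23×154 + 0.4×21.5 = 3556
Denominator = 1×155 + 23×21.5 + 0.4×95.3 = 687.6
Vm = 61.7 · log₁₀(5.1722) = 61.7 × (0.7137) = 44.03 mV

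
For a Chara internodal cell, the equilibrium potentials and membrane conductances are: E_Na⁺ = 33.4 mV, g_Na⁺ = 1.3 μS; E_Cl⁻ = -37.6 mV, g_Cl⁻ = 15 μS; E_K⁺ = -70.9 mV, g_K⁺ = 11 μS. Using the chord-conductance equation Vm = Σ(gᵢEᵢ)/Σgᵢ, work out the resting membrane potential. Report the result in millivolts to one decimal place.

Σ gᵢEᵢ = 1.3·(33.4) + 15·(-37.6) + 11·(-70.9) = -1300.48
Σ gᵢ = 1.3 + 15 + 11 = 27.3
Vm = -1300.48 / 27.3 = -47.64 mV

-47.6 mV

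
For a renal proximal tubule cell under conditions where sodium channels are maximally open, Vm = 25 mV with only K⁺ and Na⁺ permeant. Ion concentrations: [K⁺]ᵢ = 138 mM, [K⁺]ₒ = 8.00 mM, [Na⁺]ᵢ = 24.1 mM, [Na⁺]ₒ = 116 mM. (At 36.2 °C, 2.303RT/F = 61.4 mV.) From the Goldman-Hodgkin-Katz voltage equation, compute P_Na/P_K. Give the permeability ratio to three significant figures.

Let α = P_Na/P_K. GHK: Vm = 61.4·log₁₀[(Kₒ + α·Naₒ)/(Kᵢ + α·Naᵢ)].
10^(Vm/61.4) = 10^(25.0/61.4) = 2.5537
So 2.5537·(Kᵢ + α·Naᵢ) = Kₒ + α·Naₒ → α = (2.5537·138.0 − 8.0) / (116.0 − 2.5537·24.1)
α = (352.4 − 8.0) / (116.0 − 61.54) = 344.4/54.46 = 6.324

6.32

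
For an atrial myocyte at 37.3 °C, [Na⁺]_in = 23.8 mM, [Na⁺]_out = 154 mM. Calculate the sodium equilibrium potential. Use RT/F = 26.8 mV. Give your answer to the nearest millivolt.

E = (26.8/z) · ln([Na⁺]_out/[Na⁺]_in) with z = +1.
= (26.8/1) · ln(154/23.8) = 26.80 · ln(6.471)
= 26.80 · (1.8673) = 50.04 mV

50 mV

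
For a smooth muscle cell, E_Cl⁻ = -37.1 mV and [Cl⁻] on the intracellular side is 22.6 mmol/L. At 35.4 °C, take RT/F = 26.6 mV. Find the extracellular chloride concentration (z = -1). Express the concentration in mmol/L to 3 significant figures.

91.2 mmol/L

Nernst: E = (26.6/-1) · ln([out]/[in]), so ln([out]/[in]) = -37.1 × -1 / 26.6 = 1.3947.
[out]/[in] = e^(1.3947) = 4.034.
[out] = 4.034 × 22.6 = 91.17 mmol/L.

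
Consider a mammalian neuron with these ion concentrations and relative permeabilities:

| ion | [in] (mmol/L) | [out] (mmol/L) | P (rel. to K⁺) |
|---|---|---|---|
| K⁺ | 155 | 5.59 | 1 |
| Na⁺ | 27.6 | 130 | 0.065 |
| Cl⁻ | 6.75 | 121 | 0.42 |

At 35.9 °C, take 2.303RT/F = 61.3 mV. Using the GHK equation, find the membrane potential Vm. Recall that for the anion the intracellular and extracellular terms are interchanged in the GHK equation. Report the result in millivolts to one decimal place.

Vm = 61.3 · log₁₀[(Σ P·[cation]ₒ + Σ P·[anion]ᵢ) / (Σ P·[cation]ᵢ + Σ P·[anion]ₒ)]
Numerator = 1×5.59 + 0.065×130 + 0.42×6.75 = 16.88
Denominator = 1×155 + 0.065×27.6 + 0.42×121 = 207.6
Vm = 61.3 · log₁₀(0.081281) = 61.3 × (-1.0900) = -66.82 mV

-66.8 mV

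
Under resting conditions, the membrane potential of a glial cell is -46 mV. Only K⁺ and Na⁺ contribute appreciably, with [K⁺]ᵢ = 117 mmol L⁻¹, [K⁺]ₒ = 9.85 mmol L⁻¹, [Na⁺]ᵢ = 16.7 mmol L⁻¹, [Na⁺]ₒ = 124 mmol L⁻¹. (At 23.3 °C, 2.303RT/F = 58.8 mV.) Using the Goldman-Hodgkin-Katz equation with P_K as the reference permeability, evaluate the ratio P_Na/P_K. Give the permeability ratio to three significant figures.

Let α = P_Na/P_K. GHK: Vm = 58.8·log₁₀[(Kₒ + α·Naₒ)/(Kᵢ + α·Naᵢ)].
10^(Vm/58.8) = 10^(-46.0/58.8) = 0.16508
So 0.16508·(Kᵢ + α·Naᵢ) = Kₒ + α·Naₒ → α = (0.16508·117.0 − 9.85) / (124.0 − 0.16508·16.7)
α = (19.31 − 9.85) / (124.0 − 2.757) = 9.464/121.2 = 0.07806

0.0781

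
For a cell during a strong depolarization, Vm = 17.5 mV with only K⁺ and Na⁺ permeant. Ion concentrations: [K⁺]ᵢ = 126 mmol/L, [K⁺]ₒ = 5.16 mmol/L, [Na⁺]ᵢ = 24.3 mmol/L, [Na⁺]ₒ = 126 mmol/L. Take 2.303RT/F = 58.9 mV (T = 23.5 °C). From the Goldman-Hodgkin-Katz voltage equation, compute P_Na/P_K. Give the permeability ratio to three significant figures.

3.14

Let α = P_Na/P_K. GHK: Vm = 58.9·log₁₀[(Kₒ + α·Naₒ)/(Kᵢ + α·Naᵢ)].
10^(Vm/58.9) = 10^(17.5/58.9) = 1.982
So 1.982·(Kᵢ + α·Naᵢ) = Kₒ + α·Naₒ → α = (1.982·126.0 − 5.16) / (126.0 − 1.982·24.3)
α = (249.7 − 5.16) / (126.0 − 48.16) = 244.6/77.84 = 3.142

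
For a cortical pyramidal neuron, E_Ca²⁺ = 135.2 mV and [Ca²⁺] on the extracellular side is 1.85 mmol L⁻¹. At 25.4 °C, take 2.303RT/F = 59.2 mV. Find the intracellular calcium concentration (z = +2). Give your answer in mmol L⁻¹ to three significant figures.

Nernst: E = (59.2/2) · log₁₀([out]/[in]), so log₁₀([out]/[in]) = 135.2 × 2 / 59.2 = 4.5676.
[out]/[in] = 10^(4.5676) = 3.695e+04.
[in] = 1.85 / 3.695e+04 = 5.007e-05 mmol L⁻¹.

0.0000501 mmol L⁻¹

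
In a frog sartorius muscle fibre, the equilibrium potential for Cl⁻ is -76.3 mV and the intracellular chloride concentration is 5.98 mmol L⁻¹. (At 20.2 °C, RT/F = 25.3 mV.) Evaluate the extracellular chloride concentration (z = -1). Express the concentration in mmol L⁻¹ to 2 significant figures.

Nernst: E = (25.3/-1) · ln([out]/[in]), so ln([out]/[in]) = -76.3 × -1 / 25.3 = 3.0158.
[out]/[in] = e^(3.0158) = 20.41.
[out] = 20.41 × 5.98 = 122 mmol L⁻¹.

120 mmol L⁻¹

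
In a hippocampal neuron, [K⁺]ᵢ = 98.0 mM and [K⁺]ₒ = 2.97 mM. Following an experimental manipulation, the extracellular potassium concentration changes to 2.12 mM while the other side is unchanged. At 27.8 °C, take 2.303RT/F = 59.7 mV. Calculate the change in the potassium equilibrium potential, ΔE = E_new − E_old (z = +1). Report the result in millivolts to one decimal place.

-8.7 mV

E_old = (59.7/1)·log₁₀(2.97/98.0) = -90.65 mV
E_new = (59.7/1)·log₁₀(2.12/98.0) = -99.39 mV
ΔE = -99.39 − (-90.65) = -8.74 mV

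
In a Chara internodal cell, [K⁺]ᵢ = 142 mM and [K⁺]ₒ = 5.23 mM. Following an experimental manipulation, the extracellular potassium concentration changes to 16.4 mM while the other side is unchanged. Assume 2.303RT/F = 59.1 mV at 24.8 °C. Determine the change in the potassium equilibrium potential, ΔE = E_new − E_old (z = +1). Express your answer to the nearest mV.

29 mV

E_old = (59.1/1)·log₁₀(5.23/142) = -84.74 mV
E_new = (59.1/1)·log₁₀(16.4/142) = -55.40 mV
ΔE = -55.40 − (-84.74) = 29.33 mV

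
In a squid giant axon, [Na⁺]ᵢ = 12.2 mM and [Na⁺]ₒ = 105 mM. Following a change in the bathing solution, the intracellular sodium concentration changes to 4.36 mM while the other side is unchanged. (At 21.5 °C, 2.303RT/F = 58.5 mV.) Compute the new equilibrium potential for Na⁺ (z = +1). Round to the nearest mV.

81 mV

After the shift: [Na⁺]_out = 105, [Na⁺]_in = 4.36 mM.
E_new = (58.5/1)·log₁₀(105/4.36) = 58.50 · (1.3817) = 80.83 mV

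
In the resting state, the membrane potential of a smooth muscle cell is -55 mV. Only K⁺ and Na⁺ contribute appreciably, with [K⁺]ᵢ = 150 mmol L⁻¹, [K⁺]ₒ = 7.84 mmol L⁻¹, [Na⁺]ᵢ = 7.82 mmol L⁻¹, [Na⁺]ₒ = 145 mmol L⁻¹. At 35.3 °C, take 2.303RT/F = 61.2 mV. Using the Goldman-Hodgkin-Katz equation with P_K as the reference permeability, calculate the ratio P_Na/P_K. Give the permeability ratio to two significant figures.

0.077

Let α = P_Na/P_K. GHK: Vm = 61.2·log₁₀[(Kₒ + α·Naₒ)/(Kᵢ + α·Naᵢ)].
10^(Vm/61.2) = 10^(-55.0/61.2) = 0.12627
So 0.12627·(Kᵢ + α·Naᵢ) = Kₒ + α·Naₒ → α = (0.12627·150.0 − 7.84) / (145.0 − 0.12627·7.82)
α = (18.94 − 7.84) / (145.0 − 0.9874) = 11.1/144 = 0.07708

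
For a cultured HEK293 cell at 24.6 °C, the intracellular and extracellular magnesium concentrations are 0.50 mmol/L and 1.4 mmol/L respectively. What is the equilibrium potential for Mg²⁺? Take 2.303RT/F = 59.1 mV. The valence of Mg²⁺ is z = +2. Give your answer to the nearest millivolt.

13 mV

E = (59.1/z) · log₁₀([Mg²⁺]_out/[Mg²⁺]_in) with z = +2.
= (59.1/2) · log₁₀(1.4/0.50) = 29.55 · log₁₀(2.8)
= 29.55 · (0.4472) = 13.21 mV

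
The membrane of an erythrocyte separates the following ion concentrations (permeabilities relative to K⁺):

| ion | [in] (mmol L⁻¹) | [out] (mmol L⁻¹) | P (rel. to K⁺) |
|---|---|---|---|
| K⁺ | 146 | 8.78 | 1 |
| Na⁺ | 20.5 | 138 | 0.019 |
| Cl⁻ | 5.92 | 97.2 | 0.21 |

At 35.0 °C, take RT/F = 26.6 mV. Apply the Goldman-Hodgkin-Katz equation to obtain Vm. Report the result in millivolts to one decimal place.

-68.6 mV

Vm = 26.6 · ln[(Σ P·[cation]ₒ + Σ P·[anion]ᵢ) / (Σ P·[cation]ᵢ + Σ P·[anion]ₒ)]
Numerator = 1×8.78 + 0.019×138 + 0.21×5.92 = 12.65
Denominator = 1×146 + 0.019×20.5 + 0.21×97.2 = 166.8
Vm = 26.6 · ln(0.07581) = 26.6 × (-2.5795) = -68.62 mV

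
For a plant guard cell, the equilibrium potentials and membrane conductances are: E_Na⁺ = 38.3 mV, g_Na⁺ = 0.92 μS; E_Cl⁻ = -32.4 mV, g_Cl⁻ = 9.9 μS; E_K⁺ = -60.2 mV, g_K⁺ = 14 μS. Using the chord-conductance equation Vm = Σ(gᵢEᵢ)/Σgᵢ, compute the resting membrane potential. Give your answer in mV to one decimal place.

-45.5 mV

Σ gᵢEᵢ = 0.92·(38.3) + 9.9·(-32.4) + 14·(-60.2) = -1128.32
Σ gᵢ = 0.92 + 9.9 + 14 = 24.82
Vm = -1128.32 / 24.82 = -45.46 mV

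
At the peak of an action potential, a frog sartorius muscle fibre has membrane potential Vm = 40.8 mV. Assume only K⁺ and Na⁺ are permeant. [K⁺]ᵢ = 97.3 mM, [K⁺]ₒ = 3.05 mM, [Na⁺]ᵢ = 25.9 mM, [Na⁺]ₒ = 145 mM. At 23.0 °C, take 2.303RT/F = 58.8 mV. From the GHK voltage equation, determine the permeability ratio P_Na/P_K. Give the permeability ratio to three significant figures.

28.1

Let α = P_Na/P_K. GHK: Vm = 58.8·log₁₀[(Kₒ + α·Naₒ)/(Kᵢ + α·Naᵢ)].
10^(Vm/58.8) = 10^(40.8/58.8) = 4.9417
So 4.9417·(Kᵢ + α·Naᵢ) = Kₒ + α·Naₒ → α = (4.9417·97.3 − 3.05) / (145.0 − 4.9417·25.9)
α = (480.8 − 3.05) / (145.0 − 128) = 477.8/17.01 = 28.09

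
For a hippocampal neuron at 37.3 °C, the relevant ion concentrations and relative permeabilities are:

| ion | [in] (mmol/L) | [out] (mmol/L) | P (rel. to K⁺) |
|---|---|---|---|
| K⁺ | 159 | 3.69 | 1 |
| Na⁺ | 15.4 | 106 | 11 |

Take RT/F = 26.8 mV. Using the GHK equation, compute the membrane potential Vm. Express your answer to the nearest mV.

Vm = 26.8 · ln[(Σ P·[cation]ₒ + Σ P·[anion]ᵢ) / (Σ P·[cation]ᵢ + Σ P·[anion]ₒ)]
Numerator = 1×3.69 + 11×106 = 1170
Denominator = 1×159 + 11×15.4 = 328.4
Vm = 26.8 · ln(3.5618) = 26.8 × (1.2703) = 34.04 mV

34 mV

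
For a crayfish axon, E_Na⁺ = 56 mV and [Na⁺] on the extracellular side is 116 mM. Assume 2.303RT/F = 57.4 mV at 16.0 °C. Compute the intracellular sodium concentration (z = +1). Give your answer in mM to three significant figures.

12.3 mM

Nernst: E = (57.4/1) · log₁₀([out]/[in]), so log₁₀([out]/[in]) = 56.0 × 1 / 57.4 = 0.9756.
[out]/[in] = 10^(0.9756) = 9.454.
[in] = 116 / 9.454 = 12.27 mM.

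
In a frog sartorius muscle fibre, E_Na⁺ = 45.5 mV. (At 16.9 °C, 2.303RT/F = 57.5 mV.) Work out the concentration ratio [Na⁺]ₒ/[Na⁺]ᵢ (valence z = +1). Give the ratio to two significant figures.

6.2

log₁₀([out]/[in]) = E·z/(57.5) = 45.5 × 1 / 57.5 = 0.7913
[out]/[in] = 10^(0.7913) = 6.184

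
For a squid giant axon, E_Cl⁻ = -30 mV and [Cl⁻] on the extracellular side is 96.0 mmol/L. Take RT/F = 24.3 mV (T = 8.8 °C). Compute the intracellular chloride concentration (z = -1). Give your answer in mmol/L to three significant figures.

Nernst: E = (24.3/-1) · ln([out]/[in]), so ln([out]/[in]) = -30.0 × -1 / 24.3 = 1.2346.
[out]/[in] = e^(1.2346) = 3.437.
[in] = 96.0 / 3.437 = 27.93 mmol/L.

27.9 mmol/L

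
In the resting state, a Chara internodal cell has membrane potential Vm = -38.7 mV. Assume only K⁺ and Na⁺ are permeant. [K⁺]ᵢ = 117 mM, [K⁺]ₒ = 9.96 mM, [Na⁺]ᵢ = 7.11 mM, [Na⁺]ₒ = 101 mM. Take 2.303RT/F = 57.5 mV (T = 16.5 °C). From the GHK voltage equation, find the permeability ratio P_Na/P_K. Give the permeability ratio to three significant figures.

0.150

Let α = P_Na/P_K. GHK: Vm = 57.5·log₁₀[(Kₒ + α·Naₒ)/(Kᵢ + α·Naᵢ)].
10^(Vm/57.5) = 10^(-38.7/57.5) = 0.2123
So 0.2123·(Kᵢ + α·Naᵢ) = Kₒ + α·Naₒ → α = (0.2123·117.0 − 9.96) / (101.0 − 0.2123·7.11)
α = (24.84 − 9.96) / (101.0 − 1.509) = 14.88/99.49 = 0.1496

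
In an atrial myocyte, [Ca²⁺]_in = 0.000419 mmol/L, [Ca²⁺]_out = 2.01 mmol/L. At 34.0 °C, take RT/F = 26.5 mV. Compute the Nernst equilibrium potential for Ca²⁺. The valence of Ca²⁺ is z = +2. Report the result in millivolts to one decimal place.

E = (26.5/z) · ln([Ca²⁺]_out/[Ca²⁺]_in) with z = +2.
= (26.5/2) · ln(2.01/0.000419) = 13.25 · ln(4797)
= 13.25 · (8.4758) = 112.30 mV

112.3 mV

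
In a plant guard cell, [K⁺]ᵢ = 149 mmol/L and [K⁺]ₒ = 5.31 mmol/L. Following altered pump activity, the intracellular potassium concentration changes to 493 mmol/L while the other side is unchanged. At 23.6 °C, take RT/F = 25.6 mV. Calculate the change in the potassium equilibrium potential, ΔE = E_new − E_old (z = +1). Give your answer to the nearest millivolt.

E_old = (25.6/1)·ln(5.31/149) = -85.36 mV
E_new = (25.6/1)·ln(5.31/493) = -115.99 mV
ΔE = -115.99 − (-85.36) = -30.63 mV

-31 mV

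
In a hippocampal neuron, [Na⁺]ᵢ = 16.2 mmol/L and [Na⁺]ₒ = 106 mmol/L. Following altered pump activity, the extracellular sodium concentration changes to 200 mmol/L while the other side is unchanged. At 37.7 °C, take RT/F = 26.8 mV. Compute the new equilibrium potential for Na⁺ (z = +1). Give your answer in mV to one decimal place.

After the shift: [Na⁺]_out = 200, [Na⁺]_in = 16.2 mmol/L.
E_new = (26.8/1)·ln(200/16.2) = 26.80 · (2.5133) = 67.36 mV

67.4 mV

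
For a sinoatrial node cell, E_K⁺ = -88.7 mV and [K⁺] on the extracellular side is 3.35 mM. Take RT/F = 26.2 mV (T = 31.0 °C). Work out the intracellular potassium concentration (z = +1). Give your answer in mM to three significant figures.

98.9 mM

Nernst: E = (26.2/1) · ln([out]/[in]), so ln([out]/[in]) = -88.7 × 1 / 26.2 = -3.3855.
[out]/[in] = e^(-3.3855) = 0.03386.
[in] = 3.35 / 0.03386 = 98.93 mM.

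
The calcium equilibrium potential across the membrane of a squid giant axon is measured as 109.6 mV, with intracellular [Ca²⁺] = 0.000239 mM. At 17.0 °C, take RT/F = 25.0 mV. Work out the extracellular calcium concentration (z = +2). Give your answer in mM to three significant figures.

Nernst: E = (25.0/2) · ln([out]/[in]), so ln([out]/[in]) = 109.6 × 2 / 25.0 = 8.7680.
[out]/[in] = e^(8.7680) = 6425.
[out] = 6425 × 0.000239 = 1.536 mM.

1.54 mM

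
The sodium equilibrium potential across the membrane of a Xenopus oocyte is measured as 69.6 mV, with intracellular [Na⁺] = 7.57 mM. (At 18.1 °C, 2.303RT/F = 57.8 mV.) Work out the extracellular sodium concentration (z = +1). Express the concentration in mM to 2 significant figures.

120 mM

Nernst: E = (57.8/1) · log₁₀([out]/[in]), so log₁₀([out]/[in]) = 69.6 × 1 / 57.8 = 1.2042.
[out]/[in] = 10^(1.2042) = 16.
[out] = 16 × 7.57 = 121.1 mM.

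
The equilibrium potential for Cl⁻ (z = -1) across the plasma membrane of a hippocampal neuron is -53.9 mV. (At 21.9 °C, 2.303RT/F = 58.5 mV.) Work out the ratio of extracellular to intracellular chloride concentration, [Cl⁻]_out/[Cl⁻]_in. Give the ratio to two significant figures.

8.3

log₁₀([out]/[in]) = E·z/(58.5) = -53.9 × -1 / 58.5 = 0.9214
[out]/[in] = 10^(0.9214) = 8.344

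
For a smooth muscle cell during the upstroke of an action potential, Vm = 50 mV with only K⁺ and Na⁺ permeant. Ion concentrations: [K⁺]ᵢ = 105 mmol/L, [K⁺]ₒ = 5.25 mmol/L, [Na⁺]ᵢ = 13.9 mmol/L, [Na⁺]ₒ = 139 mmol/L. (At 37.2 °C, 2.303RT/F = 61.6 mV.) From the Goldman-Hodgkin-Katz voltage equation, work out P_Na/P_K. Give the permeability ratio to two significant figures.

14

Let α = P_Na/P_K. GHK: Vm = 61.6·log₁₀[(Kₒ + α·Naₒ)/(Kᵢ + α·Naᵢ)].
10^(Vm/61.6) = 10^(50.0/61.6) = 6.4817
So 6.4817·(Kᵢ + α·Naᵢ) = Kₒ + α·Naₒ → α = (6.4817·105.0 − 5.25) / (139.0 − 6.4817·13.9)
α = (680.6 − 5.25) / (139.0 − 90.1) = 675.3/48.9 = 13.81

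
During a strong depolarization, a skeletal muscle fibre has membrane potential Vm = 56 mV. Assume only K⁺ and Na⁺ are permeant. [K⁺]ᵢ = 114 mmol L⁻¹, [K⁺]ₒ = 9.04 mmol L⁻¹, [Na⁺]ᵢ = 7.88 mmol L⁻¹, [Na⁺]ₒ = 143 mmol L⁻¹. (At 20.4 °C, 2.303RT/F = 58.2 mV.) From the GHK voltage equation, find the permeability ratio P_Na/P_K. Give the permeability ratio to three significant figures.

14.6

Let α = P_Na/P_K. GHK: Vm = 58.2·log₁₀[(Kₒ + α·Naₒ)/(Kᵢ + α·Naᵢ)].
10^(Vm/58.2) = 10^(56.0/58.2) = 9.1664
So 9.1664·(Kᵢ + α·Naᵢ) = Kₒ + α·Naₒ → α = (9.1664·114.0 − 9.04) / (143.0 − 9.1664·7.88)
α = (1045 − 9.04) / (143.0 − 72.23) = 1036/70.77 = 14.64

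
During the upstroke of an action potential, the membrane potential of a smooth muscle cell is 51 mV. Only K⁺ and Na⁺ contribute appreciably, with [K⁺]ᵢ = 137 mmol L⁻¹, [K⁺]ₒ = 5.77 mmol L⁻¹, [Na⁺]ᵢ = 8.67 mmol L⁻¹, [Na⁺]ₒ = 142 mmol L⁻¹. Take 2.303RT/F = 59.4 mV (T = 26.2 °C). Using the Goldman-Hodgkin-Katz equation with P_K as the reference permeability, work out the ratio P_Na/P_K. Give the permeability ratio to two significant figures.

12

Let α = P_Na/P_K. GHK: Vm = 59.4·log₁₀[(Kₒ + α·Naₒ)/(Kᵢ + α·Naᵢ)].
10^(Vm/59.4) = 10^(51.0/59.4) = 7.2208
So 7.2208·(Kᵢ + α·Naᵢ) = Kₒ + α·Naₒ → α = (7.2208·137.0 − 5.77) / (142.0 − 7.2208·8.67)
α = (989.3 − 5.77) / (142.0 − 62.6) = 983.5/79.4 = 12.39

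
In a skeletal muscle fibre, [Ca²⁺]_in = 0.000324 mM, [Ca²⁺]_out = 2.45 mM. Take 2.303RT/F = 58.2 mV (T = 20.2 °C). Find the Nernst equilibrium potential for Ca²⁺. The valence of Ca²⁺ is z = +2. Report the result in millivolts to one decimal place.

E = (58.2/z) · log₁₀([Ca²⁺]_out/[Ca²⁺]_in) with z = +2.
= (58.2/2) · log₁₀(2.45/0.000324) = 29.10 · log₁₀(7562)
= 29.10 · (3.8786) = 112.87 mV

112.9 mV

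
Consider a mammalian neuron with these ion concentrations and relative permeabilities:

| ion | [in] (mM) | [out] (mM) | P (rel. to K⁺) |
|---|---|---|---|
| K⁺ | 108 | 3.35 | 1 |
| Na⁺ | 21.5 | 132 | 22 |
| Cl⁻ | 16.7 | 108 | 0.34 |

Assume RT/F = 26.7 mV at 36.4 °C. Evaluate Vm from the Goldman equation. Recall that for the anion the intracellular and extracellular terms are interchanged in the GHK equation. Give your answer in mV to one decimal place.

41.4 mV

Vm = 26.7 · ln[(Σ P·[cation]ₒ + Σ P·[anion]ᵢ) / (Σ P·[cation]ᵢ + Σ P·[anion]ₒ)]
Numerator = 1×3.35 + 22×132 + 0.34×16.7 = 2913
Denominator = 1×108 + 22×21.5 + 0.34×108 = 617.7
Vm = 26.7 · ln(4.7158) = 26.7 × (1.5509) = 41.41 mV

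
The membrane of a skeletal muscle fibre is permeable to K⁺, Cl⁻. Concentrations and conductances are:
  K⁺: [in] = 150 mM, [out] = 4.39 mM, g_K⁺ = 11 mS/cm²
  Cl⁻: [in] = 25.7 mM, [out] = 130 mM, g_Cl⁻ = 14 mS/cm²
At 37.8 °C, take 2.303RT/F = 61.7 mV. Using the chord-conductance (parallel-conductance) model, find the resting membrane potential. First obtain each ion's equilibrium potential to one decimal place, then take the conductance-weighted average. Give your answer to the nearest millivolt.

E_K⁺ = (61.7/1)·log₁₀(4.39/150) = -94.6 mV
E_Cl⁻ = (61.7/-1)·log₁₀(130/25.7) = -43.4 mV
Vm = (Σ gᵢEᵢ)/(Σ gᵢ) = (11·-94.6 + 14·-43.4) / (11 + 14)
= -1648.20 / 25 = -65.93 mV

-66 mV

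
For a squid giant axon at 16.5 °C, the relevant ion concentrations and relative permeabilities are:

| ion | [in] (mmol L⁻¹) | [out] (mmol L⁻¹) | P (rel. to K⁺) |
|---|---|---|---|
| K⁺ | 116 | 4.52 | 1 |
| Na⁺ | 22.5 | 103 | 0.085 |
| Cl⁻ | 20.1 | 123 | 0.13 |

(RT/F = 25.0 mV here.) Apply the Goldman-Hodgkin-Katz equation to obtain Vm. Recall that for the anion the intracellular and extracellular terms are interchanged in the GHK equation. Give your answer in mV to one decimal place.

Vm = 25.0 · ln[(Σ P·[cation]ₒ + Σ P·[anion]ᵢ) / (Σ P·[cation]ᵢ + Σ P·[anion]ₒ)]
Numerator = 1×4.52 + 0.085×103 + 0.13×20.1 = 15.89
Denominator = 1×116 + 0.085×22.5 + 0.13×123 = 133.9
Vm = 25.0 · ln(0.11865) = 25.0 × (-2.1315) = -53.29 mV

-53.3 mV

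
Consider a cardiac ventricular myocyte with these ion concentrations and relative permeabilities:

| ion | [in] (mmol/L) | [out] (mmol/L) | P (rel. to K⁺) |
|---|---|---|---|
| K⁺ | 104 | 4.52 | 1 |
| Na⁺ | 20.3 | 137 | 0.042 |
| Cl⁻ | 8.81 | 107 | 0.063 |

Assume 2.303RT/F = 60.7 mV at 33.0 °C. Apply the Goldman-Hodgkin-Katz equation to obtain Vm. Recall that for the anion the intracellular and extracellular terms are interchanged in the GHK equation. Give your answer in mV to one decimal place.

Vm = 60.7 · log₁₀[(Σ P·[cation]ₒ + Σ P·[anion]ᵢ) / (Σ P·[cation]ᵢ + Σ P·[anion]ₒ)]
Numerator = 1×4.52 + 0.042×137 + 0.063×8.81 = 10.83
Denominator = 1×104 + 0.042×20.3 + 0.063×107 = 111.6
Vm = 60.7 · log₁₀(0.09704) = 60.7 × (-1.0130) = -61.49 mV

-61.5 mV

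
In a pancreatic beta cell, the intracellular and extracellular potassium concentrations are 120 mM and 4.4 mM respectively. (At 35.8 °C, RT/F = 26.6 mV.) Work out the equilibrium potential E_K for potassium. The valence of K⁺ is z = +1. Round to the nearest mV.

-88 mV

E = (26.6/z) · ln([K⁺]_out/[K⁺]_in) with z = +1.
= (26.6/1) · ln(4.4/120) = 26.60 · ln(0.03667)
= 26.60 · (-3.3059) = -87.94 mV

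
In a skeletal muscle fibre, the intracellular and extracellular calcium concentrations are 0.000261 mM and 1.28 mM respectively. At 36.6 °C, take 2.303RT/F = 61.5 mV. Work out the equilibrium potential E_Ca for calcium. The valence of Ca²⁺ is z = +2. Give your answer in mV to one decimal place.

113.5 mV

E = (61.5/z) · log₁₀([Ca²⁺]_out/[Ca²⁺]_in) with z = +2.
= (61.5/2) · log₁₀(1.28/0.000261) = 30.75 · log₁₀(4904)
= 30.75 · (3.6906) = 113.49 mV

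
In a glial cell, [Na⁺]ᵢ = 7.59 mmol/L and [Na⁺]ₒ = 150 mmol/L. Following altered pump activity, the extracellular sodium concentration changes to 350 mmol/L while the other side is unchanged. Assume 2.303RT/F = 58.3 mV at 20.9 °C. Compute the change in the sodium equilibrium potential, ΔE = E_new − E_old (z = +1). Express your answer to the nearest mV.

E_old = (58.3/1)·log₁₀(150/7.59) = 75.55 mV
E_new = (58.3/1)·log₁₀(350/7.59) = 97.00 mV
ΔE = 97.00 − (75.55) = 21.45 mV

21 mV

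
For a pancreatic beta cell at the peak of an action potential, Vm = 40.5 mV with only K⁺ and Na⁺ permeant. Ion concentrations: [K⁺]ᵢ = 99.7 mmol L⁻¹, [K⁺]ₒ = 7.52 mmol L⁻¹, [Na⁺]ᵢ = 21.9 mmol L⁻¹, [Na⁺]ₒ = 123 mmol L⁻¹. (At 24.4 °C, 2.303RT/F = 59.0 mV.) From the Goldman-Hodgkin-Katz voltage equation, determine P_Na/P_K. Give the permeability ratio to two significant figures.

29

Let α = P_Na/P_K. GHK: Vm = 59.0·log₁₀[(Kₒ + α·Naₒ)/(Kᵢ + α·Naᵢ)].
10^(Vm/59.0) = 10^(40.5/59.0) = 4.8578
So 4.8578·(Kᵢ + α·Naᵢ) = Kₒ + α·Naₒ → α = (4.8578·99.7 − 7.52) / (123.0 − 4.8578·21.9)
α = (484.3 − 7.52) / (123.0 − 106.4) = 476.8/16.61 = 28.7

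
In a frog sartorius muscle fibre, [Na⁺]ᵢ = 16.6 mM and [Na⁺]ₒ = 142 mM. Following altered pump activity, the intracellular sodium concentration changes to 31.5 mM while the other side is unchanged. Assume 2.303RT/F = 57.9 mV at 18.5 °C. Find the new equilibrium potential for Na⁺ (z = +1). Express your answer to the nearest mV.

After the shift: [Na⁺]_out = 142, [Na⁺]_in = 31.5 mM.
E_new = (57.9/1)·log₁₀(142/31.5) = 57.90 · (0.6540) = 37.87 mV

38 mV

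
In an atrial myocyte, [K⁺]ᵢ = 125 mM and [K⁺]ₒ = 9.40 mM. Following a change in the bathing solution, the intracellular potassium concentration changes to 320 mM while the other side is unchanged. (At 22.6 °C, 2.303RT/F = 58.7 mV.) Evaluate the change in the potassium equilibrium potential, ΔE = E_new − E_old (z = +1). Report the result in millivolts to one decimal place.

E_old = (58.7/1)·log₁₀(9.40/125) = -65.97 mV
E_new = (58.7/1)·log₁₀(9.40/320) = -89.93 mV
ΔE = -89.93 − (-65.97) = -23.96 mV

-24.0 mV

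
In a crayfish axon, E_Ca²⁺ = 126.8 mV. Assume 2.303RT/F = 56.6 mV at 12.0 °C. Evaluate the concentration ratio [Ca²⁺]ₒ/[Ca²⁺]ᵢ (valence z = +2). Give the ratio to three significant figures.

30200

log₁₀([out]/[in]) = E·z/(56.6) = 126.8 × 2 / 56.6 = 4.4806
[out]/[in] = 10^(4.4806) = 3.024e+04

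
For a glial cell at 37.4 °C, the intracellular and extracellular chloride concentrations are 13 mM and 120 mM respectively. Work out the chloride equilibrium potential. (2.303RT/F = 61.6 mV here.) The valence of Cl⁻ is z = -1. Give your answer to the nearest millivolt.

-59 mV

E = (61.6/z) · log₁₀([Cl⁻]_out/[Cl⁻]_in) with z = -1.
For an anion, dividing by z = -1 reverses the sign.
= (61.6/-1) · log₁₀(120/13) = -61.60 · log₁₀(9.231)
= -61.60 · (0.9652) = -59.46 mV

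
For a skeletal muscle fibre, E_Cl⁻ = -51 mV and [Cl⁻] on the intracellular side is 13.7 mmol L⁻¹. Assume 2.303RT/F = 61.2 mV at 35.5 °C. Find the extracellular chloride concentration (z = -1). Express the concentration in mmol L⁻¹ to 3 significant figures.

93.3 mmol L⁻¹

Nernst: E = (61.2/-1) · log₁₀([out]/[in]), so log₁₀([out]/[in]) = -51.0 × -1 / 61.2 = 0.8333.
[out]/[in] = 10^(0.8333) = 6.813.
[out] = 6.813 × 13.7 = 93.34 mmol L⁻¹.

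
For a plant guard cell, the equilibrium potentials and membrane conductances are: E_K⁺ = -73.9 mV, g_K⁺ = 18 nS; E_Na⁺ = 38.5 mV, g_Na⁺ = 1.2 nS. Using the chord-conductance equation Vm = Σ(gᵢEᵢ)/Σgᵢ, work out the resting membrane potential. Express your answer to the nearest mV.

Σ gᵢEᵢ = 18·(-73.9) + 1.2·(38.5) = -1284.00
Σ gᵢ = 18 + 1.2 = 19.2
Vm = -1284.00 / 19.2 = -66.88 mV

-67 mV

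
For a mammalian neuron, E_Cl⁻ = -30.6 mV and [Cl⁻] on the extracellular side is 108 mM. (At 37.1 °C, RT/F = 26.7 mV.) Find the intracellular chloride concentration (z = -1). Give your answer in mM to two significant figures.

Nernst: E = (26.7/-1) · ln([out]/[in]), so ln([out]/[in]) = -30.6 × -1 / 26.7 = 1.1461.
[out]/[in] = e^(1.1461) = 3.146.
[in] = 108 / 3.146 = 34.33 mM.

34 mM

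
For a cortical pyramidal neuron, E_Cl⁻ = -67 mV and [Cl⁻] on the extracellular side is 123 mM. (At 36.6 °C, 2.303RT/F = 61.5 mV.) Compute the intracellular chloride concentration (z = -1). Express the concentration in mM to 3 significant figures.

10.0 mM

Nernst: E = (61.5/-1) · log₁₀([out]/[in]), so log₁₀([out]/[in]) = -67.0 × -1 / 61.5 = 1.0894.
[out]/[in] = 10^(1.0894) = 12.29.
[in] = 123 / 12.29 = 10.01 mM.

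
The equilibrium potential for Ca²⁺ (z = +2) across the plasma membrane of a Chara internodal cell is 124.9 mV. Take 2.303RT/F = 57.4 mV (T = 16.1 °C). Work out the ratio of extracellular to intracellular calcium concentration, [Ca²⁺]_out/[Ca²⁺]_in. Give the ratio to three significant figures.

log₁₀([out]/[in]) = E·z/(57.4) = 124.9 × 2 / 57.4 = 4.3519
[out]/[in] = 10^(4.3519) = 2.249e+04

22500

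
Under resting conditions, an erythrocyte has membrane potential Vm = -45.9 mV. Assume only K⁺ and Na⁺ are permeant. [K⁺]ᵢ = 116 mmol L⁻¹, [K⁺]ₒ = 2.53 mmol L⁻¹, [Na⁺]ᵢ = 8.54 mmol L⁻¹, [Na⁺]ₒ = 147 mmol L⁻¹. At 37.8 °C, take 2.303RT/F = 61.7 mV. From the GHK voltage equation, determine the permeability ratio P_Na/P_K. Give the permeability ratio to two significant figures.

0.13

Let α = P_Na/P_K. GHK: Vm = 61.7·log₁₀[(Kₒ + α·Naₒ)/(Kᵢ + α·Naᵢ)].
10^(Vm/61.7) = 10^(-45.9/61.7) = 0.18033
So 0.18033·(Kᵢ + α·Naᵢ) = Kₒ + α·Naₒ → α = (0.18033·116.0 − 2.53) / (147.0 − 0.18033·8.54)
α = (20.92 − 2.53) / (147.0 − 1.54) = 18.39/145.5 = 0.1264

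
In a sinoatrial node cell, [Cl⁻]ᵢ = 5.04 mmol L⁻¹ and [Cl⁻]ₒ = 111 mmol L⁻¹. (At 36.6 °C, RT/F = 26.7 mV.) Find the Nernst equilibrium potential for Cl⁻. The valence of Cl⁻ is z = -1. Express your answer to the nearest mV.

E = (26.7/z) · ln([Cl⁻]_out/[Cl⁻]_in) with z = -1.
For an anion, dividing by z = -1 reverses the sign.
= (26.7/-1) · ln(111/5.04) = -26.70 · ln(22.02)
= -26.70 · (3.0921) = -82.56 mV

-83 mV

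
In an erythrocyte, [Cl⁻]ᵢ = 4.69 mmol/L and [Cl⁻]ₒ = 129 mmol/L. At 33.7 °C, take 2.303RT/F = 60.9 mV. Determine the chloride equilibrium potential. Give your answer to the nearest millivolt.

E = (60.9/z) · log₁₀([Cl⁻]_out/[Cl⁻]_in) with z = -1.
For an anion, dividing by z = -1 reverses the sign.
= (60.9/-1) · log₁₀(129/4.69) = -60.90 · log₁₀(27.51)
= -60.90 · (1.4394) = -87.66 mV

-88 mV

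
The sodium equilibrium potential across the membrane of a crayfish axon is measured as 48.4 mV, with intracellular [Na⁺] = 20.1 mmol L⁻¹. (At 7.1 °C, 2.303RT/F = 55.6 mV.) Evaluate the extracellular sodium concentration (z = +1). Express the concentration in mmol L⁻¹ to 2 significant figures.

150 mmol L⁻¹

Nernst: E = (55.6/1) · log₁₀([out]/[in]), so log₁₀([out]/[in]) = 48.4 × 1 / 55.6 = 0.8705.
[out]/[in] = 10^(0.8705) = 7.422.
[out] = 7.422 × 20.1 = 149.2 mmol L⁻¹.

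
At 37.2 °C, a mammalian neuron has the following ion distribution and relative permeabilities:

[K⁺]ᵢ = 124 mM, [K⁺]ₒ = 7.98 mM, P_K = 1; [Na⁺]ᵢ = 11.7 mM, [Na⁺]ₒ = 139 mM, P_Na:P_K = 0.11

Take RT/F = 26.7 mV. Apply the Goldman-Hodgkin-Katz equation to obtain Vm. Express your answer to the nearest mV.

Vm = 26.7 · ln[(Σ P·[cation]ₒ + Σ P·[anion]ᵢ) / (Σ P·[cation]ᵢ + Σ P·[anion]ₒ)]
Numerator = 1×7.98 + 0.11×139 = 23.27
Denominator = 1×124 + 0.11×11.7 = 125.3
Vm = 26.7 · ln(0.18573) = 26.7 × (-1.6834) = -44.95 mV

-45 mV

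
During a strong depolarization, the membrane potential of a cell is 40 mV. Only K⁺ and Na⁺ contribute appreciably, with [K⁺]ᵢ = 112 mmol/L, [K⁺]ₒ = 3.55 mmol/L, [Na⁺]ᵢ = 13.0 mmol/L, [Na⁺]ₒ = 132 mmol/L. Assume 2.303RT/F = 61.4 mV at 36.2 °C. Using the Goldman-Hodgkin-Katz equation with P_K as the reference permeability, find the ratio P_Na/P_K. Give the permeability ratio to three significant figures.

Let α = P_Na/P_K. GHK: Vm = 61.4·log₁₀[(Kₒ + α·Naₒ)/(Kᵢ + α·Naᵢ)].
10^(Vm/61.4) = 10^(40.0/61.4) = 4.4819
So 4.4819·(Kᵢ + α·Naᵢ) = Kₒ + α·Naₒ → α = (4.4819·112.0 − 3.55) / (132.0 − 4.4819·13.0)
α = (502 − 3.55) / (132.0 − 58.27) = 498.4/73.73 = 6.76

6.76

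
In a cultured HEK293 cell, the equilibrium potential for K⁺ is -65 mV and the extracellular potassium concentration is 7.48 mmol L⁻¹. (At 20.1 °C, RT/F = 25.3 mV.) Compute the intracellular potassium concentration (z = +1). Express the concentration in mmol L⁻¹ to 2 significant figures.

98 mmol L⁻¹

Nernst: E = (25.3/1) · ln([out]/[in]), so ln([out]/[in]) = -65.0 × 1 / 25.3 = -2.5692.
[out]/[in] = e^(-2.5692) = 0.0766.
[in] = 7.48 / 0.0766 = 97.65 mmol L⁻¹.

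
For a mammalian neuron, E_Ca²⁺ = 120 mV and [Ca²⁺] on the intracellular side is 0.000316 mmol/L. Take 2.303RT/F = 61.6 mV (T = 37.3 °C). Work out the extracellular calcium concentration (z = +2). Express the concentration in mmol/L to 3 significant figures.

2.49 mmol/L

Nernst: E = (61.6/2) · log₁₀([out]/[in]), so log₁₀([out]/[in]) = 120.0 × 2 / 61.6 = 3.8961.
[out]/[in] = 10^(3.8961) = 7872.
[out] = 7872 × 0.000316 = 2.488 mmol/L.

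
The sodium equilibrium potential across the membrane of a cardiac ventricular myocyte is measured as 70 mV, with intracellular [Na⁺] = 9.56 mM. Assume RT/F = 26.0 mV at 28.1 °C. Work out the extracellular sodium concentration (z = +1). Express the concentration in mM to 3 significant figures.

141 mM

Nernst: E = (26.0/1) · ln([out]/[in]), so ln([out]/[in]) = 70.0 × 1 / 26.0 = 2.6923.
[out]/[in] = e^(2.6923) = 14.77.
[out] = 14.77 × 9.56 = 141.2 mM.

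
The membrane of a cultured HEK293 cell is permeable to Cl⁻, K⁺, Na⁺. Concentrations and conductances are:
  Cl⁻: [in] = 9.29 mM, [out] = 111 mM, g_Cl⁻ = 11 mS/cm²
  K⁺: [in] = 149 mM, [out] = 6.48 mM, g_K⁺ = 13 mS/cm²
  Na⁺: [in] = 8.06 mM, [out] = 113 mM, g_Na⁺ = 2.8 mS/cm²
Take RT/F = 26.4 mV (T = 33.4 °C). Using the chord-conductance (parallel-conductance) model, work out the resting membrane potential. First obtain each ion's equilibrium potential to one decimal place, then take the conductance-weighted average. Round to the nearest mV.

E_Cl⁻ = (26.4/-1)·ln(111/9.29) = -65.5 mV
E_K⁺ = (26.4/1)·ln(6.48/149) = -82.8 mV
E_Na⁺ = (26.4/1)·ln(113/8.06) = 69.7 mV
Vm = (Σ gᵢEᵢ)/(Σ gᵢ) = (11·-65.5 + 13·-82.8 + 2.8·69.7) / (11 + 13 + 2.8)
= -1601.74 / 26.8 = -59.77 mV

-60 mV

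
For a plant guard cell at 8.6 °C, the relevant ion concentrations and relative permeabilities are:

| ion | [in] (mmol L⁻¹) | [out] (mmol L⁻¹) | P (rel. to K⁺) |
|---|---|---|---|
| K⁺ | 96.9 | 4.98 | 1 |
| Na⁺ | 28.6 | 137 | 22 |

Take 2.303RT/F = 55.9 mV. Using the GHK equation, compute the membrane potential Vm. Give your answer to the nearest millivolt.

Vm = 55.9 · log₁₀[(Σ P·[cation]ₒ + Σ P·[anion]ᵢ) / (Σ P·[cation]ᵢ + Σ P·[anion]ₒ)]
Numerator = 1×4.98 + 22×137 = 3019
Denominator = 1×96.9 + 22×28.6 = 726.1
Vm = 55.9 · log₁₀(4.1578) = 55.9 × (0.6189) = 34.59 mV

35 mV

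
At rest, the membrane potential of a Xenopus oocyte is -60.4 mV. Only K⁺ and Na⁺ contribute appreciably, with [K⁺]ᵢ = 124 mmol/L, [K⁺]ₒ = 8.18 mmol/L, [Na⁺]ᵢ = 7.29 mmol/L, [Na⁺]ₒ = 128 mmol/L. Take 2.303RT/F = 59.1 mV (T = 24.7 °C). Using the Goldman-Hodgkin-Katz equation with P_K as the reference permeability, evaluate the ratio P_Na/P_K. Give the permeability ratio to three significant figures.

0.0283

Let α = P_Na/P_K. GHK: Vm = 59.1·log₁₀[(Kₒ + α·Naₒ)/(Kᵢ + α·Naᵢ)].
10^(Vm/59.1) = 10^(-60.4/59.1) = 0.095061
So 0.095061·(Kᵢ + α·Naᵢ) = Kₒ + α·Naₒ → α = (0.095061·124.0 − 8.18) / (128.0 − 0.095061·7.29)
α = (11.79 − 8.18) / (128.0 − 0.693) = 3.608/127.3 = 0.02834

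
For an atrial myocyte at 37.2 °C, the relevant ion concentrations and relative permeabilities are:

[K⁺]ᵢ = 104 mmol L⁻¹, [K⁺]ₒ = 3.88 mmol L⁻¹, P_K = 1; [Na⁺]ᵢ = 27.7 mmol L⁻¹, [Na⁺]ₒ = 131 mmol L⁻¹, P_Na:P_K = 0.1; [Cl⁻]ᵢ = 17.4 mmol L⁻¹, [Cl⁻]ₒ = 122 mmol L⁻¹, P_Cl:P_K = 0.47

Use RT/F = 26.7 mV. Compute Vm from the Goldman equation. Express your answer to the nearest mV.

-50 mV

Vm = 26.7 · ln[(Σ P·[cation]ₒ + Σ P·[anion]ᵢ) / (Σ P·[cation]ᵢ + Σ P·[anion]ₒ)]
Numerator = 1×3.88 + 0.1×131 + 0.47×17.4 = 25.16
Denominator = 1×104 + 0.1×27.7 + 0.47×122 = 164.1
Vm = 26.7 · ln(0.1533) = 26.7 × (-1.8754) = -50.07 mV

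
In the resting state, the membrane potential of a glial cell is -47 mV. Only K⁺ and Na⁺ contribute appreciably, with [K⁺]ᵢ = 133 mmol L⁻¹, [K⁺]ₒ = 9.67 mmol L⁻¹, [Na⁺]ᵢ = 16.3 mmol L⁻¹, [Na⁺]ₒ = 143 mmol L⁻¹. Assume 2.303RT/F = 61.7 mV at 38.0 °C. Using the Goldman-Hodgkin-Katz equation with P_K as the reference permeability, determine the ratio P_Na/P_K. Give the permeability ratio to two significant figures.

0.095

Let α = P_Na/P_K. GHK: Vm = 61.7·log₁₀[(Kₒ + α·Naₒ)/(Kᵢ + α·Naᵢ)].
10^(Vm/61.7) = 10^(-47.0/61.7) = 0.17308
So 0.17308·(Kᵢ + α·Naᵢ) = Kₒ + α·Naₒ → α = (0.17308·133.0 − 9.67) / (143.0 − 0.17308·16.3)
α = (23.02 − 9.67) / (143.0 − 2.821) = 13.35/140.2 = 0.09523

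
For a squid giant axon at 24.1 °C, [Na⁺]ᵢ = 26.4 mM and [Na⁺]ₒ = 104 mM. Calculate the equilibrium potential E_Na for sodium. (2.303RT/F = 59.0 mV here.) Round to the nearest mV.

E = (59.0/z) · log₁₀([Na⁺]_out/[Na⁺]_in) with z = +1.
= (59.0/1) · log₁₀(104/26.4) = 59.00 · log₁₀(3.939)
= 59.00 · (0.5954) = 35.13 mV

35 mV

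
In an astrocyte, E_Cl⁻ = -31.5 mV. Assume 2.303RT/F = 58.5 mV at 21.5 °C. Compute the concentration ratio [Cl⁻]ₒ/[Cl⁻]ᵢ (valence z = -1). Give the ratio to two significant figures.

3.5

log₁₀([out]/[in]) = E·z/(58.5) = -31.5 × -1 / 58.5 = 0.5385
[out]/[in] = 10^(0.5385) = 3.455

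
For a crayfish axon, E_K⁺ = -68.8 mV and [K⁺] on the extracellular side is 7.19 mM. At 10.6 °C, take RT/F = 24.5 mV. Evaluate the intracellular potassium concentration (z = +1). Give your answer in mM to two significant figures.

120 mM

Nernst: E = (24.5/1) · ln([out]/[in]), so ln([out]/[in]) = -68.8 × 1 / 24.5 = -2.8082.
[out]/[in] = e^(-2.8082) = 0.06032.
[in] = 7.19 / 0.06032 = 119.2 mM.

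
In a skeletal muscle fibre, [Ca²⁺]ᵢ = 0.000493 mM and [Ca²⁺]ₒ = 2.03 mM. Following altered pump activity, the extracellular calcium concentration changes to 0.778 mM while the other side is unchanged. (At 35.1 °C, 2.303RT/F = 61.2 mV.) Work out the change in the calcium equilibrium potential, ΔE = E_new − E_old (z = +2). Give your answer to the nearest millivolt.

-13 mV

E_old = (61.2/2)·log₁₀(2.03/0.000493) = 110.61 mV
E_new = (61.2/2)·log₁₀(0.778/0.000493) = 97.86 mV
ΔE = 97.86 − (110.61) = -12.75 mV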